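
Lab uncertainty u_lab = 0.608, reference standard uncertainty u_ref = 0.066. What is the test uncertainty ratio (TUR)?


TUR = u_lab / u_ref
= 0.608 / 0.066
= 9.2121

9.2121


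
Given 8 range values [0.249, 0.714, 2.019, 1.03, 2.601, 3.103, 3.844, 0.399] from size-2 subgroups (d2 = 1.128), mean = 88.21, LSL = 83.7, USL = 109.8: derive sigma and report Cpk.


R_bar = (0.249 + 0.714 + 2.019 + 1.03 + 2.601 + 3.103 + 3.844 + 0.399) / 8 = 1.744875
sigma = R_bar / d2 = 1.744875 / 1.128 = 1.546875
Cp = (USL - LSL)/(6*sigma) = (109.8 - 83.7)/(6*1.546875) = 2.8121
Cpu = (109.8 - 88.21)/(3*1.546875) = 4.6524
Cpl = (88.21 - 83.7)/(3*1.546875) = 0.9719
Cpk = min(Cpu, Cpl) = 0.9719

0.9719


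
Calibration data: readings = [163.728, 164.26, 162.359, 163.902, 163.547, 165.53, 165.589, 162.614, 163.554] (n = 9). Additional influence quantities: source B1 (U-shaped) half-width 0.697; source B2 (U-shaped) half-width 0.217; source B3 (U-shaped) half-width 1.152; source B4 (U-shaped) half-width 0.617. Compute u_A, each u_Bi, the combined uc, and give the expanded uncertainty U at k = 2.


mean = (163.728 + 164.26 + 162.359 + 163.902 + 163.547 + 165.53 + 165.589 + 162.614 + 163.554) / 9 = 163.8981111
s = sqrt(sum((x - mean)^2)/(n-1)) = 1.1147634
u_A = s / sqrt(n) = 1.1147634 / sqrt(9) = 0.3715878
u_B1 = 0.697 / sqrt(2) = 0.49285343
u_B2 = 0.217 / sqrt(2) = 0.15344217
u_B3 = 1.152 / sqrt(2) = 0.81458701
u_B4 = 0.617 / sqrt(2) = 0.43628488
uc = sqrt(0.3715878^2 + 0.49285343^2 + 0.15344217^2 + 0.81458701^2 + 0.43628488^2) = 1.1217945
U = k * uc = 2 * 1.1217945
U = 2.2436

2.2436


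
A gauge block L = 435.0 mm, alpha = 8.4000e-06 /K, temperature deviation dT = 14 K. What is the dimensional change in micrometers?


dL = L * alpha * dT
= 435.0 * 8.4000e-06 * 14
= 0.0511560 mm
dL_um = 0.0511560 * 1000 = 51.1560 um

51.1560


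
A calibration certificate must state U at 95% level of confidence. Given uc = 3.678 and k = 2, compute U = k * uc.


U = k * uc
U = 2 * 3.678
U = 7.3560

7.3560


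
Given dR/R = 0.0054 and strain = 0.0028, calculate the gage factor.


GF = (dR/R) / epsilon
= 0.0054 / 0.0028
= 1.9286

1.9286


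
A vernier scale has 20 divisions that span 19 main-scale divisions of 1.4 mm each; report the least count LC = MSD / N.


LC = MSD / n_div
= 1.4 / 20
= 0.0700

0.0700


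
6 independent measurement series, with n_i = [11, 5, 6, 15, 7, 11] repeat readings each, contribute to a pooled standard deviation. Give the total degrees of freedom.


nu = sum_i (n_i - 1)
nu = ((11 - 1) + (5 - 1) + (6 - 1) + (15 - 1) + (7 - 1) + (11 - 1))
nu = 10 + 4 + 5 + 14 + 6 + 10
nu = 49

49


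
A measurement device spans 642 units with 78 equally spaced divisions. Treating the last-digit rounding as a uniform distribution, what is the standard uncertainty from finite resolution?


resolution = range / divisions
resolution = 642 / 78 = 8.2307692
u_res = resolution / (2*sqrt(3))
u_res = 8.2307692 / 3.4641016
u_res = 2.3760

2.3760


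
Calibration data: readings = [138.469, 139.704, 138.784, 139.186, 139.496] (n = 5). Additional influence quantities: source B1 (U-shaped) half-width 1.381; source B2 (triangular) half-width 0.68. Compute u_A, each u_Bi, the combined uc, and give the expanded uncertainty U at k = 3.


mean = (138.469 + 139.704 + 138.784 + 139.186 + 139.496) / 5 = 139.1278
s = sqrt(sum((x - mean)^2)/(n-1)) = 0.505762
u_A = s / sqrt(n) = 0.505762 / sqrt(5) = 0.22618364
u_B1 = 1.381 / sqrt(2) = 0.97651446
u_B2 = 0.68 / sqrt(6) = 0.27760884
uc = sqrt(0.22618364^2 + 0.97651446^2 + 0.27760884^2) = 1.0400991
U = k * uc = 3 * 1.0400991
U = 3.1203

3.1203


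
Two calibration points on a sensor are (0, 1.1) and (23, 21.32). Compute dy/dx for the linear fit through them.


slope = (y2 - y1) / (x2 - x1)
= (21.32 - 1.1) / (23 - 0)
= 20.2200 / 23
= 0.8791

0.8791


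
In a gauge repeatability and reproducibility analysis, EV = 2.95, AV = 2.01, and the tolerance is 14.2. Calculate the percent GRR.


GRR = sqrt(EV^2 + AV^2) = sqrt(2.95^2 + 2.01^2) = 3.5696779
%GRR = GRR / tol * 100 = 3.5696779 / 14.2 * 100
%GRR = 25.1386

25.1386


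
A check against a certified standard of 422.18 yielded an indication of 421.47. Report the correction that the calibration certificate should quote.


Correction = standard - reading
= 422.18 - 421.47
= 0.7100

0.7100


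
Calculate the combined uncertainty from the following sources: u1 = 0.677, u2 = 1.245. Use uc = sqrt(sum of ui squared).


uc = sqrt(0.677^2 + 1.245^2)
uc = sqrt(2.008354)
uc = 1.4172

1.4172


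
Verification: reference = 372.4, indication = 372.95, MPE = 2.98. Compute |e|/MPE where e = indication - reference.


e = indication - reference = 372.95 - 372.4 = 0.5500
|e| = 0.5500
ratio = |e| / MPE = 0.5500 / 2.98
ratio = 0.1846

0.1846


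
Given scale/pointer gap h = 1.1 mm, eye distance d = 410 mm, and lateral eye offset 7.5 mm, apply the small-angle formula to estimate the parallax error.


error = h * offset / d
= 1.1 * 7.5 / 410
= 0.0201

0.0201


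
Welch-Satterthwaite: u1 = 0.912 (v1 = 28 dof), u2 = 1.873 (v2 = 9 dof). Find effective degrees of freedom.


uc = sqrt(u1^2 + u2^2) = sqrt(0.912^2 + 1.873^2) = 2.0832362
v_eff = uc^4 / (u1^4/v1 + u2^4/v2)
= 2.0832362^4 / (0.912^4/28 + 1.873^4/9)
= 18.834498 / 1.3921481
v_eff = 13.5291

13.5291


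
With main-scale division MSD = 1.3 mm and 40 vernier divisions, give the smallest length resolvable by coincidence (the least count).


LC = MSD / n_div
= 1.3 / 40
= 0.0325

0.0325


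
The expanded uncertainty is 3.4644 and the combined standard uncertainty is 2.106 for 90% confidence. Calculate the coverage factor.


k = U / uc
k = 3.4644 / 2.106
k = 1.645

1.645


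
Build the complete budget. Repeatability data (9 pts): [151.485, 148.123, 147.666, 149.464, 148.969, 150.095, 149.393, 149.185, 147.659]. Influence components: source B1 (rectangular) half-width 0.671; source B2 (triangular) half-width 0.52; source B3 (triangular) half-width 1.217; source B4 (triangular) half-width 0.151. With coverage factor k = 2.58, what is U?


mean = (151.485 + 148.123 + 147.666 + 149.464 + 148.969 + 150.095 + 149.393 + 149.185 + 147.659) / 9 = 149.1154444
s = sqrt(sum((x - mean)^2)/(n-1)) = 1.2250612
u_A = s / sqrt(n) = 1.2250612 / sqrt(9) = 0.40835373
u_B1 = 0.671 / sqrt(3) = 0.38740203
u_B2 = 0.52 / sqrt(6) = 0.21228911
u_B3 = 1.217 / sqrt(6) = 0.49683817
u_B4 = 0.151 / sqrt(6) = 0.061645492
uc = sqrt(0.40835373^2 + 0.38740203^2 + 0.21228911^2 + 0.49683817^2 + 0.061645492^2) = 0.78265452
U = k * uc = 2.58 * 0.78265452
U = 2.0192

2.0192


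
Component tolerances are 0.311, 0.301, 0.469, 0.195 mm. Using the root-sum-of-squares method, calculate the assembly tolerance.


RSS = sqrt(0.311^2 + 0.301^2 + 0.469^2 + 0.195^2)
= sqrt(0.445308)
= 0.6673

0.6673


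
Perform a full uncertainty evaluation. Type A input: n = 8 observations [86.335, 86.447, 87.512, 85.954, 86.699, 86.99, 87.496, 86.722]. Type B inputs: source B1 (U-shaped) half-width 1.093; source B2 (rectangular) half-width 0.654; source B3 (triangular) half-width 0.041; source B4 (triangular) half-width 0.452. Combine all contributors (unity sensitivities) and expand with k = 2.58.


mean = (86.335 + 86.447 + 87.512 + 85.954 + 86.699 + 86.99 + 87.496 + 86.722) / 8 = 86.769375
s = sqrt(sum((x - mean)^2)/(n-1)) = 0.54678174
u_A = s / sqrt(n) = 0.54678174 / sqrt(8) = 0.19331654
u_B1 = 1.093 / sqrt(2) = 0.77286771
u_B2 = 0.654 / sqrt(3) = 0.37758708
u_B3 = 0.041 / sqrt(6) = 0.01673818
u_B4 = 0.452 / sqrt(6) = 0.18452823
uc = sqrt(0.19331654^2 + 0.77286771^2 + 0.37758708^2 + 0.01673818^2 + 0.18452823^2) = 0.90088768
U = k * uc = 2.58 * 0.90088768
U = 2.3243

2.3243


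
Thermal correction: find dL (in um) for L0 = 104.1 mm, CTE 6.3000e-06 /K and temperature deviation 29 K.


dL = L * alpha * dT
= 104.1 * 6.3000e-06 * 29
= 0.0190191 mm
dL_um = 0.0190191 * 1000 = 19.0191 um

19.0191


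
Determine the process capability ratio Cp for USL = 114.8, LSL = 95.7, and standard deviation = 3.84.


Cp = (USL - LSL) / (6 * sigma)
= (114.8 - 95.7) / (6 * 3.84)
= 19.1000 / 23.0400
= 0.8290

0.8290


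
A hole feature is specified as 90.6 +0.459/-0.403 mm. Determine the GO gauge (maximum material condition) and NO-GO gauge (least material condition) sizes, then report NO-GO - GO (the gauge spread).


GO = nominal - lower_tol (smallest hole = maximum material condition)
GO = 90.6 - 0.403 = 90.197
NO-GO = nominal + upper_tol (largest hole = least material condition)
NO-GO = 90.6 + 0.459 = 91.059
spread = NO-GO - GO = 91.059 - 90.197 = 0.8620

0.8620


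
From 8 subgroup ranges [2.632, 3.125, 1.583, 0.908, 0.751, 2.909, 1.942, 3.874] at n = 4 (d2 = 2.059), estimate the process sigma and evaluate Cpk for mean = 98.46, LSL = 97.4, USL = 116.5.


R_bar = (2.632 + 3.125 + 1.583 + 0.908 + 0.751 + 2.909 + 1.942 + 3.874) / 8 = 2.2155
sigma = R_bar / d2 = 2.2155 / 2.059 = 1.0760078
Cp = (USL - LSL)/(6*sigma) = (116.5 - 97.4)/(6*1.0760078) = 2.9585
Cpu = (116.5 - 98.46)/(3*1.0760078) = 5.5886
Cpl = (98.46 - 97.4)/(3*1.0760078) = 0.3284
Cpk = min(Cpu, Cpl) = 0.3284

0.3284


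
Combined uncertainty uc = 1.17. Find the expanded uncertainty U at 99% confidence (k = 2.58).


U = k * uc
U = 2.58 * 1.17
U = 3.0186

3.0186


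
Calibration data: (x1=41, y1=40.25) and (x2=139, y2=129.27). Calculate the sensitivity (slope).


slope = (y2 - y1) / (x2 - x1)
= (129.27 - 40.25) / (139 - 41)
= 89.0200 / 98
= 0.9084

0.9084


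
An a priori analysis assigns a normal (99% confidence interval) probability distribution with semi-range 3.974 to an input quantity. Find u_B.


u_B = half_width / 2.576
u_B = 3.974 / 2.576
u_B = 1.5427

1.5427


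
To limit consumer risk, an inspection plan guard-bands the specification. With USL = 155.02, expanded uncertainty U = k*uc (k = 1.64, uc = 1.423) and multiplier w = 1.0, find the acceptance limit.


U = k * uc = 1.64 * 1.423 = 2.33372
guard band g = w * U = 1.0 * 2.33372 = 2.33372
AL = USL - g = 155.02 - 2.33372
AL = 152.6863

152.6863


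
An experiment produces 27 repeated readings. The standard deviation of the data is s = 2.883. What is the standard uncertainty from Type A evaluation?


u_A = s / sqrt(n)
u_A = 2.883 / sqrt(27)
u_A = 2.883 / 5.1961524
u_A = 0.5548

0.5548


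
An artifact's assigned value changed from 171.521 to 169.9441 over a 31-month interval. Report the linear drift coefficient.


rate = (v2 - v1) / months
= (169.9441 - 171.521) / 31
= -1.5769 / 31
= -0.0509

-0.0509


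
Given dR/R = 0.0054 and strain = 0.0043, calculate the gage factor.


GF = (dR/R) / epsilon
= 0.0054 / 0.0043
= 1.2558

1.2558


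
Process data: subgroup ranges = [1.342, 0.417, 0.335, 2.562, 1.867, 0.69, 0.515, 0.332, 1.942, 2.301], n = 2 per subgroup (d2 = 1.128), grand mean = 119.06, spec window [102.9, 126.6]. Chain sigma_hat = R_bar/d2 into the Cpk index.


R_bar = (1.342 + 0.417 + 0.335 + 2.562 + 1.867 + 0.69 + 0.515 + 0.332 + 1.942 + 2.301) / 10 = 1.2303
sigma = R_bar / d2 = 1.2303 / 1.128 = 1.0906915
Cp = (USL - LSL)/(6*sigma) = (126.6 - 102.9)/(6*1.0906915) = 3.6216
Cpu = (126.6 - 119.06)/(3*1.0906915) = 2.3043
Cpl = (119.06 - 102.9)/(3*1.0906915) = 4.9388
Cpk = min(Cpu, Cpl) = 2.3043

2.3043


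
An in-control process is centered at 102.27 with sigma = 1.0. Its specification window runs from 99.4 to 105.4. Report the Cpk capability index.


Cpu = (USL - mean) / (3*sigma) = (105.4 - 102.27) / (3*1.0) = 1.0433
Cpl = (mean - LSL) / (3*sigma) = (102.27 - 99.4) / (3*1.0) = 0.9567
Cpk = min(Cpu, Cpl) = 0.9567

0.9567


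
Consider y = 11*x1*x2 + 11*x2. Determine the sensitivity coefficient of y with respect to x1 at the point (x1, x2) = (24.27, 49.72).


y = 11*x1*x2 + 11*x2
dy/dx1 = 11*x2
Evaluate at x2 = 49.72: c1 = 11 * 49.72
c1 = 546.9200

546.9200


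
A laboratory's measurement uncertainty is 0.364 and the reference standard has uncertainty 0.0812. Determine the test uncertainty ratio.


TUR = u_lab / u_ref
= 0.364 / 0.0812
= 4.4828

4.4828


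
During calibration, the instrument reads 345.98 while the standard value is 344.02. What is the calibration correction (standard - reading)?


Correction = standard - reading
= 344.02 - 345.98
= -1.9600

-1.9600


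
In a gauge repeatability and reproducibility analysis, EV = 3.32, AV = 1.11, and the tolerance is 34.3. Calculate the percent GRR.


GRR = sqrt(EV^2 + AV^2) = sqrt(3.32^2 + 1.11^2) = 3.5006428
%GRR = GRR / tol * 100 = 3.5006428 / 34.3 * 100
%GRR = 10.2060

10.2060


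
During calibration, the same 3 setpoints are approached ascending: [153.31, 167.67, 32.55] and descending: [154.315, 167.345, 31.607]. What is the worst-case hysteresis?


|153.31 - 154.315| = 1.0050
|167.67 - 167.345| = 0.3250
|32.55 - 31.607| = 0.9430
hysteresis = max(diffs) = 1.0050

1.0050


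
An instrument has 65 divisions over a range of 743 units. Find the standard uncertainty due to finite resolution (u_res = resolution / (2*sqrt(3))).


resolution = range / divisions
resolution = 743 / 65 = 11.430769
u_res = resolution / (2*sqrt(3))
u_res = 11.430769 / 3.4641016
u_res = 3.2998

3.2998


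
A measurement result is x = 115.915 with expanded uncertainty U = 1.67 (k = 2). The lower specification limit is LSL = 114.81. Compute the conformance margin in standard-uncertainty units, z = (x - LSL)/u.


u = U / k = 1.67 / 2 = 0.835
margin = |LSL - x| = |114.81 - 115.915| = 1.105
z = margin / u = 1.105 / 0.835
z = 1.3234

1.3234


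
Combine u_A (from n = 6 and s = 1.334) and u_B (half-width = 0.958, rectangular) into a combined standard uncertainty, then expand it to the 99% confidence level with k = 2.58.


u_A = s / sqrt(n) = 1.334 / sqrt(6) = 0.54460322
u_B = half_width / sqrt(3) = 0.958 / sqrt(3) = 0.55310156
uc = sqrt(u_A^2 + u_B^2) = sqrt(0.54460322^2 + 0.55310156^2) = 0.77621775
U = k * uc = 2.58 * 0.77621775
U = 2.0026

2.0026


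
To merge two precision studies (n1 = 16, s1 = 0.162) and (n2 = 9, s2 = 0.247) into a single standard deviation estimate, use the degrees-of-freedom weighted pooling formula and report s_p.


s_p = sqrt(((n1-1)*s1^2 + (n2-1)*s2^2) / (n1+n2-2))
numerator = (16-1)*0.162^2 + (9-1)*0.247^2 = 0.39366 + 0.488072 = 0.881732
denominator = 16 + 9 - 2 = 23
s_p^2 = 0.881732 / 23 = 0.038336174
s_p = sqrt(0.038336174) = 0.1958

0.1958


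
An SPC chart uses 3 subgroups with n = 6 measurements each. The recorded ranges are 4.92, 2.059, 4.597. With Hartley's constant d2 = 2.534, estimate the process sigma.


R_bar = (4.92 + 2.059 + 4.597) / 3
R_bar = 11.576 / 3 = 3.8586667
sigma_hat = R_bar / d2 = 3.8586667 / 2.534 = 1.5228

1.5228


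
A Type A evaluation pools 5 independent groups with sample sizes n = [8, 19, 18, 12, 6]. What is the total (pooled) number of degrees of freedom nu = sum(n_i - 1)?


nu = sum_i (n_i - 1)
nu = ((8 - 1) + (19 - 1) + (18 - 1) + (12 - 1) + (6 - 1))
nu = 7 + 18 + 17 + 11 + 5
nu = 58

58


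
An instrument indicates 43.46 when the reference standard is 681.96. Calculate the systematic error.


Systematic error = measured - true
= 43.46 - 681.96
= -638.5000

-638.5000


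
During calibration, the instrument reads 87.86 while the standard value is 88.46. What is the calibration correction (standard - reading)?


Correction = standard - reading
= 88.46 - 87.86
= 0.6000

0.6000


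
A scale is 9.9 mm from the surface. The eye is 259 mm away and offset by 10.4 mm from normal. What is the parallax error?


error = h * offset / d
= 9.9 * 10.4 / 259
= 0.3975

0.3975


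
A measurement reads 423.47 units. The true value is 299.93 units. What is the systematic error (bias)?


Systematic error = measured - true
= 423.47 - 299.93
= 123.5400

123.5400


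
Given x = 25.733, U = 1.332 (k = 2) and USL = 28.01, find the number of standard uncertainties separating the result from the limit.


u = U / k = 1.332 / 2 = 0.666
margin = |USL - x| = |28.01 - 25.733| = 2.277
z = margin / u = 2.277 / 0.666
z = 3.4189

3.4189


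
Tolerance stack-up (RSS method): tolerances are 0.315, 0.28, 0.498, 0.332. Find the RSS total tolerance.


RSS = sqrt(0.315^2 + 0.28^2 + 0.498^2 + 0.332^2)
= sqrt(0.535853)
= 0.7320

0.7320


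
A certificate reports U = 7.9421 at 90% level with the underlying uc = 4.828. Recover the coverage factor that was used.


k = U / uc
k = 7.9421 / 4.828
k = 1.645

1.645


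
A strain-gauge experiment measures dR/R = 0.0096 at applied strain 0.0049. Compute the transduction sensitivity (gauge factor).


GF = (dR/R) / epsilon
= 0.0096 / 0.0049
= 1.9592

1.9592


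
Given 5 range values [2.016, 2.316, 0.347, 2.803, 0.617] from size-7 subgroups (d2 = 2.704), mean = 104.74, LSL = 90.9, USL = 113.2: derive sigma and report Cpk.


R_bar = (2.016 + 2.316 + 0.347 + 2.803 + 0.617) / 5 = 1.6198
sigma = R_bar / d2 = 1.6198 / 2.704 = 0.59903846
Cp = (USL - LSL)/(6*sigma) = (113.2 - 90.9)/(6*0.59903846) = 6.2044
Cpu = (113.2 - 104.74)/(3*0.59903846) = 4.7075
Cpl = (104.74 - 90.9)/(3*0.59903846) = 7.7012
Cpk = min(Cpu, Cpl) = 4.7075

4.7075


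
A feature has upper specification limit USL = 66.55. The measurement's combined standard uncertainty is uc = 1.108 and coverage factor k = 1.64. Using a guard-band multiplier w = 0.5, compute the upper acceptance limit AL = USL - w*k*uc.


U = k * uc = 1.64 * 1.108 = 1.81712
guard band g = w * U = 0.5 * 1.81712 = 0.90856
AL = USL - g = 66.55 - 0.90856
AL = 65.6414

65.6414


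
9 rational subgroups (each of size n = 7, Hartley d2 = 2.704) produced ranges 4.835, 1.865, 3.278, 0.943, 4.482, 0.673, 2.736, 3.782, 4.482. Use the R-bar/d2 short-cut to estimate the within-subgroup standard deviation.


R_bar = (4.835 + 1.865 + 3.278 + 0.943 + 4.482 + 0.673 + 2.736 + 3.782 + 4.482) / 9
R_bar = 27.076 / 9 = 3.0084444
sigma_hat = R_bar / d2 = 3.0084444 / 2.704 = 1.1126

1.1126


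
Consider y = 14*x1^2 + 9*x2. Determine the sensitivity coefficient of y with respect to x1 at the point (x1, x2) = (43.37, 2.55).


y = 14*x1^2 + 9*x2
dy/dx1 = 2*14*x1
Evaluate at x1 = 43.37: c1 = 28 * 43.37
c1 = 1214.3600

1214.3600


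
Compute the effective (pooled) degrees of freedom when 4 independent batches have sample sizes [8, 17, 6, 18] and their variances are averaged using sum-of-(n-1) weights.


nu = sum_i (n_i - 1)
nu = ((8 - 1) + (17 - 1) + (6 - 1) + (18 - 1))
nu = 7 + 16 + 5 + 17
nu = 45

45


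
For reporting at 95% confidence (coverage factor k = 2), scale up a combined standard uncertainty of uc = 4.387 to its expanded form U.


U = k * uc
U = 2 * 4.387
U = 8.7740

8.7740


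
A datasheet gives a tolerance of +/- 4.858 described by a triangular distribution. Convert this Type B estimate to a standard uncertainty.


u_B = half_width / sqrt(6)
u_B = 4.858 / 2.4494897
u_B = 1.9833

1.9833


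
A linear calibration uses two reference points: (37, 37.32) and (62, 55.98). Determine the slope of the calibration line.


slope = (y2 - y1) / (x2 - x1)
= (55.98 - 37.32) / (62 - 37)
= 18.6600 / 25
= 0.7464

0.7464


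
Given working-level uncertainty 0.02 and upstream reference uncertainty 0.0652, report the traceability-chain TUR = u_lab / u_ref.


TUR = u_lab / u_ref
= 0.02 / 0.0652
= 0.3067

0.3067


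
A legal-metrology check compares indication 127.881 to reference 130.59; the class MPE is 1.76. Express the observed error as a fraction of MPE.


e = indication - reference = 127.881 - 130.59 = -2.7090
|e| = 2.7090
ratio = |e| / MPE = 2.7090 / 1.76
ratio = 1.5392

1.5392


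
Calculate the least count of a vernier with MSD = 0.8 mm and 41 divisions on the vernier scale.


LC = MSD / n_div
= 0.8 / 41
= 0.0195

0.0195


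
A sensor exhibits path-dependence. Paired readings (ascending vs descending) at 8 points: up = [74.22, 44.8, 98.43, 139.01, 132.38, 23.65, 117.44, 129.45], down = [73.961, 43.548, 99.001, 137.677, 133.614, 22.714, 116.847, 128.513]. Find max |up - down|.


|74.22 - 73.961| = 0.2590
|44.8 - 43.548| = 1.2520
|98.43 - 99.001| = 0.5710
|139.01 - 137.677| = 1.3330
|132.38 - 133.614| = 1.2340
|23.65 - 22.714| = 0.9360
|117.44 - 116.847| = 0.5930
|129.45 - 128.513| = 0.9370
hysteresis = max(diffs) = 1.3330

1.3330


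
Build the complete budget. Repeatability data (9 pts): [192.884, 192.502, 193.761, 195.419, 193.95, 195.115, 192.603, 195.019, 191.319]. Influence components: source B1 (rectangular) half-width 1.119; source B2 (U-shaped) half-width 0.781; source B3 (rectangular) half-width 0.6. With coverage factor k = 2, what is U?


mean = (192.884 + 192.502 + 193.761 + 195.419 + 193.95 + 195.115 + 192.603 + 195.019 + 191.319) / 9 = 193.6191111
s = sqrt(sum((x - mean)^2)/(n-1)) = 1.3999067
u_A = s / sqrt(n) = 1.3999067 / sqrt(9) = 0.46663557
u_B1 = 1.119 / sqrt(3) = 0.64605495
u_B2 = 0.781 / sqrt(2) = 0.5522504
u_B3 = 0.6 / sqrt(3) = 0.34641016
uc = sqrt(0.46663557^2 + 0.64605495^2 + 0.5522504^2 + 0.34641016^2) = 1.0296195
U = k * uc = 2 * 1.0296195
U = 2.0592

2.0592


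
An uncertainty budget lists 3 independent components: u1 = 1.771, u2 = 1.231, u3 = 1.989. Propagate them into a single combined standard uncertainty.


uc = sqrt(1.771^2 + 1.231^2 + 1.989^2)
uc = sqrt(8.607923)
uc = 2.9339

2.9339


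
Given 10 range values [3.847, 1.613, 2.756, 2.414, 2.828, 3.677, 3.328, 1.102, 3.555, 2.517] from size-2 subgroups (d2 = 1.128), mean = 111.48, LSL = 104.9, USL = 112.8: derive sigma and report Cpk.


R_bar = (3.847 + 1.613 + 2.756 + 2.414 + 2.828 + 3.677 + 3.328 + 1.102 + 3.555 + 2.517) / 10 = 2.7637
sigma = R_bar / d2 = 2.7637 / 1.128 = 2.4500887
Cp = (USL - LSL)/(6*sigma) = (112.8 - 104.9)/(6*2.4500887) = 0.5374
Cpu = (112.8 - 111.48)/(3*2.4500887) = 0.1796
Cpl = (111.48 - 104.9)/(3*2.4500887) = 0.8952
Cpk = min(Cpu, Cpl) = 0.1796

0.1796


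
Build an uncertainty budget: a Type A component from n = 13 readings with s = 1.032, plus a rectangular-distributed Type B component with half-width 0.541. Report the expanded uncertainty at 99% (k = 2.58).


u_A = s / sqrt(n) = 1.032 / sqrt(13) = 0.2862253
u_B = half_width / sqrt(3) = 0.541 / sqrt(3) = 0.3123465
uc = sqrt(u_A^2 + u_B^2) = sqrt(0.2862253^2 + 0.3123465^2) = 0.42365701
U = k * uc = 2.58 * 0.42365701
U = 1.0930

1.0930


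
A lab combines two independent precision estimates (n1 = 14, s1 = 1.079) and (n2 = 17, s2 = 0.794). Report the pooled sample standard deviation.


s_p = sqrt(((n1-1)*s1^2 + (n2-1)*s2^2) / (n1+n2-2))
numerator = (14-1)*1.079^2 + (17-1)*0.794^2 = 15.135133 + 10.086976 = 25.222109
denominator = 14 + 17 - 2 = 29
s_p^2 = 25.222109 / 29 = 0.8697279
s_p = sqrt(0.8697279) = 0.9326

0.9326


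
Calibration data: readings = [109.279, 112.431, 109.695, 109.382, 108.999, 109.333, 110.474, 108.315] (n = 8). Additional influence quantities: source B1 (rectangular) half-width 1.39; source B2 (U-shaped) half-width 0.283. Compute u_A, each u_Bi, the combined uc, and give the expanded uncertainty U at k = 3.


mean = (109.279 + 112.431 + 109.695 + 109.382 + 108.999 + 109.333 + 110.474 + 108.315) / 8 = 109.7385
s = sqrt(sum((x - mean)^2)/(n-1)) = 1.2460385
u_A = s / sqrt(n) = 1.2460385 / sqrt(8) = 0.44054114
u_B1 = 1.39 / sqrt(3) = 0.80251687
u_B2 = 0.283 / sqrt(2) = 0.20011122
uc = sqrt(0.44054114^2 + 0.80251687^2 + 0.20011122^2) = 0.93709889
U = k * uc = 3 * 0.93709889
U = 2.8113

2.8113


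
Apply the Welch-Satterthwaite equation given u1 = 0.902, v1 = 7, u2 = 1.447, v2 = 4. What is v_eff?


uc = sqrt(u1^2 + u2^2) = sqrt(0.902^2 + 1.447^2) = 1.7051138
v_eff = uc^4 / (u1^4/v1 + u2^4/v2)
= 1.7051138^4 / (0.902^4/7 + 1.447^4/4)
= 8.4530508 / 1.1905735
v_eff = 7.1000

7.1000


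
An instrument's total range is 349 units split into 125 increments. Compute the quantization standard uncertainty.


resolution = range / divisions
resolution = 349 / 125 = 2.792
u_res = resolution / (2*sqrt(3))
u_res = 2.792 / 3.4641016
u_res = 0.8060

0.8060


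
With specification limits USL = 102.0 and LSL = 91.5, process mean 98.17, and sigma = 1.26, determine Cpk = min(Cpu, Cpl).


Cpu = (USL - mean) / (3*sigma) = (102.0 - 98.17) / (3*1.26) = 1.0132
Cpl = (mean - LSL) / (3*sigma) = (98.17 - 91.5) / (3*1.26) = 1.7646
Cpk = min(Cpu, Cpl) = 1.0132

1.0132


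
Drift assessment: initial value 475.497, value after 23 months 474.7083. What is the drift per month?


rate = (v2 - v1) / months
= (474.7083 - 475.497) / 23
= -0.7887 / 23
= -0.0343

-0.0343


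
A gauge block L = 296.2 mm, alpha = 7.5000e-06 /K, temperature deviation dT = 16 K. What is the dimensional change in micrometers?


dL = L * alpha * dT
= 296.2 * 7.5000e-06 * 16
= 0.0355440 mm
dL_um = 0.0355440 * 1000 = 35.5440 um

35.5440


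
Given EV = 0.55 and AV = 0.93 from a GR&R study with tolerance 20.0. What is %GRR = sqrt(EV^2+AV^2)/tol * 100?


GRR = sqrt(EV^2 + AV^2) = sqrt(0.55^2 + 0.93^2) = 1.0804629
%GRR = GRR / tol * 100 = 1.0804629 / 20.0 * 100
%GRR = 5.4023

5.4023


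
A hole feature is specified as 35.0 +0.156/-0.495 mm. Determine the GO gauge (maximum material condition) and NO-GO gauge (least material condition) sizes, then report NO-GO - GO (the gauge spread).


GO = nominal - lower_tol (smallest hole = maximum material condition)
GO = 35.0 - 0.495 = 34.505
NO-GO = nominal + upper_tol (largest hole = least material condition)
NO-GO = 35.0 + 0.156 = 35.156
spread = NO-GO - GO = 35.156 - 34.505 = 0.6510

0.6510


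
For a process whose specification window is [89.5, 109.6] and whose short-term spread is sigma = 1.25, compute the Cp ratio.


Cp = (USL - LSL) / (6 * sigma)
= (109.6 - 89.5) / (6 * 1.25)
= 20.1000 / 7.5000
= 2.6800

2.6800


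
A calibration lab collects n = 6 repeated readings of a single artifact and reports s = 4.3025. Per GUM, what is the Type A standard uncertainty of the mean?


u_A = s / sqrt(n)
u_A = 4.3025 / sqrt(6)
u_A = 4.3025 / 2.4494897
u_A = 1.7565

1.7565


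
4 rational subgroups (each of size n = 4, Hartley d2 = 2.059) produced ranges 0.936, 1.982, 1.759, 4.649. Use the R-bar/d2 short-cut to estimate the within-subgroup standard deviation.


R_bar = (0.936 + 1.982 + 1.759 + 4.649) / 4
R_bar = 9.326 / 4 = 2.3315
sigma_hat = R_bar / d2 = 2.3315 / 2.059 = 1.1323

1.1323


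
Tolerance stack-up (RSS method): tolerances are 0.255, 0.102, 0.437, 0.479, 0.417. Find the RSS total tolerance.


RSS = sqrt(0.255^2 + 0.102^2 + 0.437^2 + 0.479^2 + 0.417^2)
= sqrt(0.669728)
= 0.8184

0.8184


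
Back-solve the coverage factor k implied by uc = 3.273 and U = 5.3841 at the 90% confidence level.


k = U / uc
k = 5.3841 / 3.273
k = 1.645

1.645


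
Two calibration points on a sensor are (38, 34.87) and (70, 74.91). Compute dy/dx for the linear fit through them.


slope = (y2 - y1) / (x2 - x1)
= (74.91 - 34.87) / (70 - 38)
= 40.0400 / 32
= 1.2512

1.2512


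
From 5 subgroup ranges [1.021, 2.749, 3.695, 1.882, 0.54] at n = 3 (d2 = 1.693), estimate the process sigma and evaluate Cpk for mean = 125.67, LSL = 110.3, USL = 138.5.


R_bar = (1.021 + 2.749 + 3.695 + 1.882 + 0.54) / 5 = 1.9774
sigma = R_bar / d2 = 1.9774 / 1.693 = 1.1679858
Cp = (USL - LSL)/(6*sigma) = (138.5 - 110.3)/(6*1.1679858) = 4.0240
Cpu = (138.5 - 125.67)/(3*1.1679858) = 3.6616
Cpl = (125.67 - 110.3)/(3*1.1679858) = 4.3865
Cpk = min(Cpu, Cpl) = 3.6616

3.6616


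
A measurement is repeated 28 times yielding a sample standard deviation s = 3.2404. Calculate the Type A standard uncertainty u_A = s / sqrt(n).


u_A = s / sqrt(n)
u_A = 3.2404 / sqrt(28)
u_A = 3.2404 / 5.2915026
u_A = 0.6124

0.6124


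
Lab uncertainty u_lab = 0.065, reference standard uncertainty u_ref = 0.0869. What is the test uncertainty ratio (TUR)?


TUR = u_lab / u_ref
= 0.065 / 0.0869
= 0.7480

0.7480


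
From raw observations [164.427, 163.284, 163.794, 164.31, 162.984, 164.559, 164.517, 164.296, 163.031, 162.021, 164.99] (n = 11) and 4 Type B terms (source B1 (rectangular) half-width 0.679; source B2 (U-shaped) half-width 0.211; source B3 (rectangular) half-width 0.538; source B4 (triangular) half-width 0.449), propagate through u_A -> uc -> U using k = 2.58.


mean = (164.427 + 163.284 + 163.794 + 164.31 + 162.984 + 164.559 + 164.517 + 164.296 + 163.031 + 162.021 + 164.99) / 11 = 163.8375455
s = sqrt(sum((x - mean)^2)/(n-1)) = 0.8987969
u_A = s / sqrt(n) = 0.8987969 / sqrt(11) = 0.27099746
u_B1 = 0.679 / sqrt(3) = 0.39202083
u_B2 = 0.211 / sqrt(2) = 0.14919953
u_B3 = 0.538 / sqrt(3) = 0.31061444
u_B4 = 0.449 / sqrt(6) = 0.18330348
uc = sqrt(0.27099746^2 + 0.39202083^2 + 0.14919953^2 + 0.31061444^2 + 0.18330348^2) = 0.61600483
U = k * uc = 2.58 * 0.61600483
U = 1.5893

1.5893


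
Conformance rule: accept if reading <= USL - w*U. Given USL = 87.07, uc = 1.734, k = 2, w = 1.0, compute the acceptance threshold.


U = k * uc = 2 * 1.734 = 3.468
guard band g = w * U = 1.0 * 3.468 = 3.468
AL = USL - g = 87.07 - 3.468
AL = 83.6020

83.6020


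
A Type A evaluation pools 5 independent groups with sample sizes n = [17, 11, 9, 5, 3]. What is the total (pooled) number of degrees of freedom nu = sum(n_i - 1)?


nu = sum_i (n_i - 1)
nu = ((17 - 1) + (11 - 1) + (9 - 1) + (5 - 1) + (3 - 1))
nu = 16 + 10 + 8 + 4 + 2
nu = 40

40


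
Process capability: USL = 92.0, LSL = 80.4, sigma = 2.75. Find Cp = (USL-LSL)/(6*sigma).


Cp = (USL - LSL) / (6 * sigma)
= (92.0 - 80.4) / (6 * 2.75)
= 11.6000 / 16.5000
= 0.7030

0.7030


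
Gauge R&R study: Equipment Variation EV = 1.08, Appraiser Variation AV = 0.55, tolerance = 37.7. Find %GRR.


GRR = sqrt(EV^2 + AV^2) = sqrt(1.08^2 + 0.55^2) = 1.2119818
%GRR = GRR / tol * 100 = 1.2119818 / 37.7 * 100
%GRR = 3.2148

3.2148


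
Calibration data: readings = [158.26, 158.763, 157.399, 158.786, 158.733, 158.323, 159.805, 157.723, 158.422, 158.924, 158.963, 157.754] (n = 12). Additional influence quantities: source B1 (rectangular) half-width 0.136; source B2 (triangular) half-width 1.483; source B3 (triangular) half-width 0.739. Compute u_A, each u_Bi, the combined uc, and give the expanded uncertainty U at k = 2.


mean = (158.26 + 158.763 + 157.399 + 158.786 + 158.733 + 158.323 + 159.805 + 157.723 + 158.422 + 158.924 + 158.963 + 157.754) / 12 = 158.4879167
s = sqrt(sum((x - mean)^2)/(n-1)) = 0.65838169
u_A = s / sqrt(n) = 0.65838169 / sqrt(12) = 0.19005842
u_B1 = 0.136 / sqrt(3) = 0.078519637
u_B2 = 1.483 / sqrt(6) = 0.60543221
u_B3 = 0.739 / sqrt(6) = 0.30169549
uc = sqrt(0.19005842^2 + 0.078519637^2 + 0.60543221^2 + 0.30169549^2) = 0.70700486
U = k * uc = 2 * 0.70700486
U = 1.4140

1.4140


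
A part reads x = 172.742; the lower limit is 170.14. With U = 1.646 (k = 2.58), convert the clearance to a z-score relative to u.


u = U / k = 1.646 / 2.58 = 0.6379845
margin = |LSL - x| = |170.14 - 172.742| = 2.602
z = margin / u = 2.602 / 0.6379845
z = 4.0785

4.0785


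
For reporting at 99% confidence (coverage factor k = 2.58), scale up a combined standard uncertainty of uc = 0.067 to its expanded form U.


U = k * uc
U = 2.58 * 0.067
U = 0.1729

0.1729


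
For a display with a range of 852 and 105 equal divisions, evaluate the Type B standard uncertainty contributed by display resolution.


resolution = range / divisions
resolution = 852 / 105 = 8.1142857
u_res = resolution / (2*sqrt(3))
u_res = 8.1142857 / 3.4641016
u_res = 2.3424

2.3424


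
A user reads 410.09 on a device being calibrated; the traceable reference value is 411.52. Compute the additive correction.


Correction = standard - reading
= 411.52 - 410.09
= 1.4300

1.4300


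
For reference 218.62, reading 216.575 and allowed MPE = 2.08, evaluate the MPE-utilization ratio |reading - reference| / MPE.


e = indication - reference = 216.575 - 218.62 = -2.0450
|e| = 2.0450
ratio = |e| / MPE = 2.0450 / 2.08
ratio = 0.9832

0.9832


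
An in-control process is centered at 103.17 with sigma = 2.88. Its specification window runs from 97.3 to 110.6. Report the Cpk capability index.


Cpu = (USL - mean) / (3*sigma) = (110.6 - 103.17) / (3*2.88) = 0.8600
Cpl = (mean - LSL) / (3*sigma) = (103.17 - 97.3) / (3*2.88) = 0.6794
Cpk = min(Cpu, Cpl) = 0.6794

0.6794


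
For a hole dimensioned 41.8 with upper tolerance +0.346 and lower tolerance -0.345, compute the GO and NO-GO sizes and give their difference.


GO = nominal - lower_tol (smallest hole = maximum material condition)
GO = 41.8 - 0.345 = 41.455
NO-GO = nominal + upper_tol (largest hole = least material condition)
NO-GO = 41.8 + 0.346 = 42.146
spread = NO-GO - GO = 42.146 - 41.455 = 0.6910

0.6910


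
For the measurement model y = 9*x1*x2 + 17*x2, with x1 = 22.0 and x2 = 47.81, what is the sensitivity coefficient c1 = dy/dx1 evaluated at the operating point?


y = 9*x1*x2 + 17*x2
dy/dx1 = 9*x2
Evaluate at x2 = 47.81: c1 = 9 * 47.81
c1 = 430.2900

430.2900


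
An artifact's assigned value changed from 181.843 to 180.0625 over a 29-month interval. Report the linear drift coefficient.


rate = (v2 - v1) / months
= (180.0625 - 181.843) / 29
= -1.7805 / 29
= -0.0614

-0.0614


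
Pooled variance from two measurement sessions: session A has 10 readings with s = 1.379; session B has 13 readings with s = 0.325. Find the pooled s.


s_p = sqrt(((n1-1)*s1^2 + (n2-1)*s2^2) / (n1+n2-2))
numerator = (10-1)*1.379^2 + (13-1)*0.325^2 = 17.114769 + 1.2675 = 18.382269
denominator = 10 + 13 - 2 = 21
s_p^2 = 18.382269 / 21 = 0.87534614
s_p = sqrt(0.87534614) = 0.9356

0.9356


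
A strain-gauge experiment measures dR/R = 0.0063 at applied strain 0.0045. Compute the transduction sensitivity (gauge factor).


GF = (dR/R) / epsilon
= 0.0063 / 0.0045
= 1.4000

1.4000


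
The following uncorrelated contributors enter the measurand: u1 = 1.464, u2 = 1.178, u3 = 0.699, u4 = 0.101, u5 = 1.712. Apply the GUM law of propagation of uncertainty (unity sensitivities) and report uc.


uc = sqrt(1.464^2 + 1.178^2 + 0.699^2 + 0.101^2 + 1.712^2)
uc = sqrt(6.960726)
uc = 2.6383

2.6383


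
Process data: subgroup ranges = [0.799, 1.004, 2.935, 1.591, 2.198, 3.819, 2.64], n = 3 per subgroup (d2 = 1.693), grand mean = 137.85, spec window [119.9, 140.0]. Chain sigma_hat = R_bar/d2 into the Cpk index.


R_bar = (0.799 + 1.004 + 2.935 + 1.591 + 2.198 + 3.819 + 2.64) / 7 = 2.1408571
sigma = R_bar / d2 = 2.1408571 / 1.693 = 1.2645346
Cp = (USL - LSL)/(6*sigma) = (140.0 - 119.9)/(6*1.2645346) = 2.6492
Cpu = (140.0 - 137.85)/(3*1.2645346) = 0.5667
Cpl = (137.85 - 119.9)/(3*1.2645346) = 4.7316
Cpk = min(Cpu, Cpl) = 0.5667

0.5667


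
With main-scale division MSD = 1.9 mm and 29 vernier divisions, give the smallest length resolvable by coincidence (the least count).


LC = MSD / n_div
= 1.9 / 29
= 0.0655

0.0655


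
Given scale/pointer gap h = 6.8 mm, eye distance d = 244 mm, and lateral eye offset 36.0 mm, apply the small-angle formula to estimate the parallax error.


error = h * offset / d
= 6.8 * 36.0 / 244
= 1.0033

1.0033


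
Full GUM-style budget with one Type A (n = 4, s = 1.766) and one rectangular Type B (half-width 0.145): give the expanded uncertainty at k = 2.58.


u_A = s / sqrt(n) = 1.766 / sqrt(4) = 0.883
u_B = half_width / sqrt(3) = 0.145 / sqrt(3) = 0.083715789
uc = sqrt(u_A^2 + u_B^2) = sqrt(0.883^2 + 0.083715789^2) = 0.8869596
U = k * uc = 2.58 * 0.8869596
U = 2.2884

2.2884


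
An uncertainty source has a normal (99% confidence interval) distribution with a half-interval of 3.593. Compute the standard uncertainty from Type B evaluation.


u_B = half_width / 2.576
u_B = 3.593 / 2.576
u_B = 1.3948

1.3948


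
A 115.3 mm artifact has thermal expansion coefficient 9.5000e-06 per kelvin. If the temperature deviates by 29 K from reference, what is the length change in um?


dL = L * alpha * dT
= 115.3 * 9.5000e-06 * 29
= 0.0317651 mm
dL_um = 0.0317651 * 1000 = 31.7651 um

31.7651


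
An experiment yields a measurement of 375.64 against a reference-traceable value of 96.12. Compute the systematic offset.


Systematic error = measured - true
= 375.64 - 96.12
= 279.5200

279.5200


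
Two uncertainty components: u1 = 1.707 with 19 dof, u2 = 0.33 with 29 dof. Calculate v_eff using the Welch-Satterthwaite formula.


uc = sqrt(u1^2 + u2^2) = sqrt(1.707^2 + 0.33^2) = 1.7386055
v_eff = uc^4 / (u1^4/v1 + u2^4/v2)
= 1.7386055^4 / (1.707^4/19 + 0.33^4/29)
= 9.137012 / 0.4472782
v_eff = 20.4280

20.4280


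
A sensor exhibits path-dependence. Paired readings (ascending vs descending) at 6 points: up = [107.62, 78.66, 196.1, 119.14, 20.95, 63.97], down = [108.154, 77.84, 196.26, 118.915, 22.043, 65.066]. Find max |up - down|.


|107.62 - 108.154| = 0.5340
|78.66 - 77.84| = 0.8200
|196.1 - 196.26| = 0.1600
|119.14 - 118.915| = 0.2250
|20.95 - 22.043| = 1.0930
|63.97 - 65.066| = 1.0960
hysteresis = max(diffs) = 1.0960

1.0960


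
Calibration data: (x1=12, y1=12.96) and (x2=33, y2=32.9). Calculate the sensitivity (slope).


slope = (y2 - y1) / (x2 - x1)
= (32.9 - 12.96) / (33 - 12)
= 19.9400 / 21
= 0.9495

0.9495


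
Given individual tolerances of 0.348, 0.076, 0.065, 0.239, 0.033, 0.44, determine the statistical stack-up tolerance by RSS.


RSS = sqrt(0.348^2 + 0.076^2 + 0.065^2 + 0.239^2 + 0.033^2 + 0.44^2)
= sqrt(0.382915)
= 0.6188

0.6188


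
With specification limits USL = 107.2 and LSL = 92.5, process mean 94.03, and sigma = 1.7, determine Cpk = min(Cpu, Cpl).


Cpu = (USL - mean) / (3*sigma) = (107.2 - 94.03) / (3*1.7) = 2.5824
Cpl = (mean - LSL) / (3*sigma) = (94.03 - 92.5) / (3*1.7) = 0.3000
Cpk = min(Cpu, Cpl) = 0.3000

0.3000


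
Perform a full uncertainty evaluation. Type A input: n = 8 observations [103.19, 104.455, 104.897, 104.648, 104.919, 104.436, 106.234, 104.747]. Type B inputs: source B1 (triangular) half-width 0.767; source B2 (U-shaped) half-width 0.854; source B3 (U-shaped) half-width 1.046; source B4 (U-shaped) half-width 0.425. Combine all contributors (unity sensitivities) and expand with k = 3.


mean = (103.19 + 104.455 + 104.897 + 104.648 + 104.919 + 104.436 + 106.234 + 104.747) / 8 = 104.69075
s = sqrt(sum((x - mean)^2)/(n-1)) = 0.83272148
u_A = s / sqrt(n) = 0.83272148 / sqrt(8) = 0.2944115
u_B1 = 0.767 / sqrt(6) = 0.31312644
u_B2 = 0.854 / sqrt(2) = 0.60386919
u_B3 = 1.046 / sqrt(2) = 0.73963369
u_B4 = 0.425 / sqrt(2) = 0.30052038
uc = sqrt(0.2944115^2 + 0.31312644^2 + 0.60386919^2 + 0.73963369^2 + 0.30052038^2) = 1.0893828
U = k * uc = 3 * 1.0893828
U = 3.2681

3.2681


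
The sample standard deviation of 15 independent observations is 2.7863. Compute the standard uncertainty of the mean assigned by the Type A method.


u_A = s / sqrt(n)
u_A = 2.7863 / sqrt(15)
u_A = 2.7863 / 3.8729833
u_A = 0.7194

0.7194


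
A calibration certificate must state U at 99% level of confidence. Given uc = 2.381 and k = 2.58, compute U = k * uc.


U = k * uc
U = 2.58 * 2.381
U = 6.1430

6.1430


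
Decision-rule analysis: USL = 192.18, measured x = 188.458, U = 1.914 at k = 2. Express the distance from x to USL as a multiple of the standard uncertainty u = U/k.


u = U / k = 1.914 / 2 = 0.957
margin = |USL - x| = |192.18 - 188.458| = 3.722
z = margin / u = 3.722 / 0.957
z = 3.8892

3.8892


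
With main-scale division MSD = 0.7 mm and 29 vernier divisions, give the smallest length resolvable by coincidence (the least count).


LC = MSD / n_div
= 0.7 / 29
= 0.0241

0.0241


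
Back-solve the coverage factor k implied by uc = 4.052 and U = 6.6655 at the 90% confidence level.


k = U / uc
k = 6.6655 / 4.052
k = 1.645

1.645


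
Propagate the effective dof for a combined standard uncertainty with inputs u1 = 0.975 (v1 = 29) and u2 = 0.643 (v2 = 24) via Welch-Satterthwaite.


uc = sqrt(u1^2 + u2^2) = sqrt(0.975^2 + 0.643^2) = 1.1679358
v_eff = uc^4 / (u1^4/v1 + u2^4/v2)
= 1.1679358^4 / (0.975^4/29 + 0.643^4/24)
= 1.860698 / 0.038284155
v_eff = 48.6023

48.6023


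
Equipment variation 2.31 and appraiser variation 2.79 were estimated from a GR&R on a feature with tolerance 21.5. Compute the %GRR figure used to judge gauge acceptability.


GRR = sqrt(EV^2 + AV^2) = sqrt(2.31^2 + 2.79^2) = 3.6221817
%GRR = GRR / tol * 100 = 3.6221817 / 21.5 * 100
%GRR = 16.8474

16.8474
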